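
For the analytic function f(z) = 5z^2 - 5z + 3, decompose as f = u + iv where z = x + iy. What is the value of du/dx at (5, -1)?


Step 1: f(z) = 5(x+iy)^2 - 5(x+iy) + 3
Step 2: u = 5(x^2 - y^2) - 5x + 3
Step 3: u_x = 10x - 5
Step 4: At (5, -1): u_x = 50 - 5 = 45

45


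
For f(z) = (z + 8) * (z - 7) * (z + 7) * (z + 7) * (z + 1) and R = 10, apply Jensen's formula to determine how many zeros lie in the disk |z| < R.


Jensen's formula: (1/2pi)*integral log|f(Re^it)|dt = log|f(0)| + sum_{|a_k|<R} log(R/|a_k|)
Step 1: f(0) = 8 * (-7) * 7 * 7 * 1 = -2744
Step 2: log|f(0)| = log|-8| + log|7| + log|-7| + log|-7| + log|-1| = 7.9172
Step 3: Zeros inside |z| < 10: -8, 7, -7, -7, -1
Step 4: Jensen sum = log(10/8) + log(10/7) + log(10/7) + log(10/7) + log(10/1) = 3.5958
Step 5: n(R) = number of terms in the Jensen sum = count of zeros inside |z| < 10 = 5

5


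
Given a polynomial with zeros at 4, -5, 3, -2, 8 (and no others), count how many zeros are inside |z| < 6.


Step 1: Check each root:
  z = 4: |4| = 4 < 6
  z = -5: |-5| = 5 < 6
  z = 3: |3| = 3 < 6
  z = -2: |-2| = 2 < 6
  z = 8: |8| = 8 >= 6
Step 2: Count = 4

4


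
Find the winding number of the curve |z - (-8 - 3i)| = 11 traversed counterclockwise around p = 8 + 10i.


Step 1: Center c = (-8, -3), radius = 11
Step 2: |p - c|^2 = 16^2 + 13^2 = 425
Step 3: r^2 = 121
Step 4: |p-c| > r so winding number = 0

0


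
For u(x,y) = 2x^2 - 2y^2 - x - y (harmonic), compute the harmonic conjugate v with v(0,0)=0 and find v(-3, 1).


Step 1: v_x = -u_y = 4y + 1
Step 2: v_y = u_x = 4x - 1
Step 3: v = 4xy + x - y + C
Step 4: v(0,0) = 0 => C = 0
Step 5: v(-3, 1) = -16

-16


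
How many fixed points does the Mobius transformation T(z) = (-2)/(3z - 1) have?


Step 1: Fixed points satisfy T(z) = z
Step 2: 3z^2 - z + 2 = 0
Step 3: Discriminant = (-1)^2 - 4*3*2 = -23
Step 4: Number of fixed points = 2

2


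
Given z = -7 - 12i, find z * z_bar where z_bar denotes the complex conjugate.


Step 1: conj(z) = -7 + 12i
Step 2: z * conj(z) = (-7)^2 + (-12)^2
Step 3: = 49 + 144 = 193

193


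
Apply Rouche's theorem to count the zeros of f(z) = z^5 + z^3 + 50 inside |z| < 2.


Step 1: On |z| = 2 the three terms have sizes |z^5| = 2^5 = 32, |z^3| = 2^3 = 8, |50| = 50
Step 2: The dominant term is g(z) = 50; let h(z) = z^5 + z^3 so f = g + h
Step 3: On |z| = 2: |g| = 50 and |h| <= 32 + 8 = 40
Step 4: Since 50 > 40, |h| < |g| on |z| = 2, so by Rouche f has the same number of zeros as g inside |z| < 2
Step 5: g(z) = 50 is a nonzero constant with no zeros inside |z| < 2. Answer = 0

0


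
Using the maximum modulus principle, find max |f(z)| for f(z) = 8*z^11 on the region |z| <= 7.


Step 1: On |z| = 7, |f(z)| = 8 * |z|^11 = 8 * 7^11
Step 2: By maximum modulus principle, maximum is on boundary.
Step 3: Maximum = 8 * 1977326743 = 15818613944

15818613944


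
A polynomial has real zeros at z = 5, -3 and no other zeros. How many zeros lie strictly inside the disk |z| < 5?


Step 1: Check each root:
  z = 5: |5| = 5 >= 5
  z = -3: |-3| = 3 < 5
Step 2: Count = 1

1


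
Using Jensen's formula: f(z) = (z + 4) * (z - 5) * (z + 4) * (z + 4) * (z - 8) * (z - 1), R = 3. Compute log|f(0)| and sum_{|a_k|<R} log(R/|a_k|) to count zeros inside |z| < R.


Jensen's formula: (1/2pi)*integral log|f(Re^it)|dt = log|f(0)| + sum_{|a_k|<R} log(R/|a_k|)
Step 1: f(0) = 4 * (-5) * 4 * 4 * (-8) * (-1) = -2560
Step 2: log|f(0)| = log|-4| + log|5| + log|-4| + log|-4| + log|8| + log|1| = 7.8478
Step 3: Zeros inside |z| < 3: 1
Step 4: Jensen sum = log(3/1) = 1.0986
Step 5: n(R) = number of terms in the Jensen sum = count of zeros inside |z| < 3 = 1

1


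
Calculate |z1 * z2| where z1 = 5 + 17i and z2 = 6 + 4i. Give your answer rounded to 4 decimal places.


Step 1: |z1| = sqrt(5^2 + 17^2) = sqrt(314)
Step 2: |z2| = sqrt(6^2 + 4^2) = sqrt(52)
Step 3: |z1*z2| = |z1|*|z2| = sqrt(314) * sqrt(52) = sqrt(314 * 52) = sqrt(16328)
Step 4: = 127.7811

127.7811


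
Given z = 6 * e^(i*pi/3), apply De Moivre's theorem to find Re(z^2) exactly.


Step 1: By De Moivre's theorem, z^2 = 6^2 * e^(i*2*pi/3) = 36 * (cos(2*pi/3) + i*sin(2*pi/3))
Step 2: |z|^2 = 6^2 = 36
Step 3: The angle 2*pi/3 already lies in [0, 2*pi)
Step 4: cos(2*pi/3) = -1/2
Step 5: Re(z^2) = 36 * (-1/2) = -18

-18


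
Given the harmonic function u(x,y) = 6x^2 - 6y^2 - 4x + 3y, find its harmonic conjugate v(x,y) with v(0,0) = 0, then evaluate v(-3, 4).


Step 1: v_x = -u_y = 12y - 3
Step 2: v_y = u_x = 12x - 4
Step 3: v = 12xy - 3x - 4y + C
Step 4: v(0,0) = 0 => C = 0
Step 5: v(-3, 4) = -151

-151


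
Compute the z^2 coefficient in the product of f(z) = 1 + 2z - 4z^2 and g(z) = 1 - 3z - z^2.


Step 1: z^2 term in f*g comes from: (1)*(-z^2) + (2z)*(-3z) + (-4z^2)*(1)
Step 2: = -1 - 6 - 4
Step 3: = -11

-11


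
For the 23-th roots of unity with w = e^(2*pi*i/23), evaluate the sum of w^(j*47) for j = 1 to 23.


Step 1: The sum sum_{j=1}^{n} w^(k*j) equals n if n | k, else 0.
Step 2: Here n = 23, k = 47
Step 3: Does n divide k? 23 | 47 -> False
Step 4: Sum = 0

0


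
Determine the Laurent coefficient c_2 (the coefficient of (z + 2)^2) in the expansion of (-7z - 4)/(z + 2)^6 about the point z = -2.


Step 1: Write the numerator in powers of (z + 2): -7z - 4 = -7(z + 2) + (-7*(-2) - 4) = -7(z + 2) + 10
Step 2: Divide by (z + 2)^6: f(z) = 10(z + 2)^(-6) - 7(z + 2)^(-5)
Step 3: This finite sum is the Laurent series of f about z = -2.
Step 4: Only the powers -6 and -5 appear, so the coefficient of (z + 2)^2 = 0

0


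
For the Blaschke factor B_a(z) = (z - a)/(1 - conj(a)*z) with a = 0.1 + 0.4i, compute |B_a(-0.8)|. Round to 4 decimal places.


Step 1: Numerator z0 - a = -0.8 - (0.1 + 0.4i) = -0.9 - 0.4i
Step 2: Denominator 1 - conj(a)*z0 = 1 - (0.1 - 0.4i)*(-0.8) = 1.08 - 0.32i
Step 3: |z0 - a|^2 = (-0.9)^2 + (-0.4)^2 = 0.97; |1 - conj(a)*z0|^2 = 1.08^2 + (-0.32)^2 = 1.2688
Step 4: |B_a(-0.8)| = sqrt(0.97 / 1.2688) = sqrt(0.764502)
Step 5: = 0.8744

0.8744


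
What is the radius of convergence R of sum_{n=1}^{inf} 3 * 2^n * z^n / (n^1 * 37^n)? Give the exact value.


Step 1: General term a_n = 3 * 2^n / (n^1 * 37^n)
Step 2: By the root test, |a_n|^(1/n) = 3^(1/n) * 2 / (n^(1/n) * 37) -> 2/37 as n -> infinity (since 3^(1/n) -> 1 and n^(1/n) -> 1)
Step 3: R = 1/lim|a_n|^(1/n) = 37/2

37/2


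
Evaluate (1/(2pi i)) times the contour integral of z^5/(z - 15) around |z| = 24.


Step 1: f(z) = z^5, a = 15 is inside |z| = 24
Step 2: By Cauchy integral formula: (1/(2pi*i)) * integral = f(a)
Step 3: f(15) = 15^5 = 759375

759375


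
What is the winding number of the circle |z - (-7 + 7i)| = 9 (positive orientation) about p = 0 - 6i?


Step 1: Center c = (-7, 7), radius = 9
Step 2: |p - c|^2 = 7^2 + (-13)^2 = 218
Step 3: r^2 = 81
Step 4: |p-c| > r so winding number = 0

0


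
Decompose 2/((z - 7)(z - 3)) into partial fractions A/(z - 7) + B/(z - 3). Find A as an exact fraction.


Step 1: Multiply both sides by (z - 7) and set z = 7
Step 2: A = 2 / (7 - 3)
Step 3: A = 2 / 4
Step 4: A = 1/2

1/2


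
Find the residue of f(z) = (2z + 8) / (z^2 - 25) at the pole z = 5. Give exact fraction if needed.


Step 1: Q(z) = z^2 - 25 = (z - 5)(z + 5)
Step 2: Q'(z) = 2z
Step 3: Q'(5) = 10, P(5) = 18
Step 4: Res = P(5)/Q'(5) = 18/10 = 9/5

9/5


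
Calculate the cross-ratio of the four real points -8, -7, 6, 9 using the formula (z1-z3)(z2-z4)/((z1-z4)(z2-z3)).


Step 1: (z1-z3)(z2-z4) = (-14) * (-16) = 224
Step 2: (z1-z4)(z2-z3) = (-17) * (-13) = 221
Step 3: Cross-ratio = 224/221 = 224/221

224/221


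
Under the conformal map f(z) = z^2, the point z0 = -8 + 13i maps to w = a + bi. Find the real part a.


Step 1: z0 = -8 + 13i
Step 2: z0^2 = (-8)^2 - 13^2 - 208i
Step 3: real part = 64 - 169 = -105

-105


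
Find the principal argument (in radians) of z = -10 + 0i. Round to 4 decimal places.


Step 1: z = -10 + 0i
Step 2: arg(z) = atan2(0, -10)
Step 3: arg(z) = 3.1416

3.1416


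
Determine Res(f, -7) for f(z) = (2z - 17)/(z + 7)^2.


Step 1: Pole of order 2 at z = -7
Step 2: Res = lim d/dz [(z + 7)^2 * f(z)] as z -> -7
Step 3: (z + 7)^2 * f(z) = 2z - 17
Step 4: d/dz[2z - 17] = 2

2


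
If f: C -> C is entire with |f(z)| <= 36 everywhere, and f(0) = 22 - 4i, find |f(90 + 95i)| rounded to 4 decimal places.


Step 1: By Liouville's theorem, a bounded entire function is constant.
Step 2: f(z) = f(0) = 22 - 4i for all z.
Step 3: |f(w)| = |22 - 4i| = sqrt(484 + 16)
Step 4: = 22.3607

22.3607


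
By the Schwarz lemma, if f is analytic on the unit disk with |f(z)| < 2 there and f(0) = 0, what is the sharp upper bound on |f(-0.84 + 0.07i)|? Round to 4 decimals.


Step 1: g = f/2 maps D -> D with g(0) = 0, so by the Schwarz lemma |g(z)| <= |z|, i.e. |f(z)| <= 2|z|; this is sharp (f(z) = 2z).
Step 2: |z0|^2 = (-0.84)^2 + 0.07^2 = 0.7105
Step 3: |z0| = sqrt(0.7105) = 0.842912
Step 4: Best bound = 2 * |z0| = 2 * 0.842912 = 1.6858

1.6858


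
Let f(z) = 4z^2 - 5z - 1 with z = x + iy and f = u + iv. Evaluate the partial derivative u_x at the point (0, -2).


Step 1: f(z) = 4(x+iy)^2 - 5(x+iy) - 1
Step 2: u = 4(x^2 - y^2) - 5x - 1
Step 3: u_x = 8x - 5
Step 4: At (0, -2): u_x = 0 - 5 = -5

-5


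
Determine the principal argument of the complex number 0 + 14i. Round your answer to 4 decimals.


Step 1: z = 0 + 14i
Step 2: arg(z) = atan2(14, 0)
Step 3: arg(z) = 1.5708

1.5708


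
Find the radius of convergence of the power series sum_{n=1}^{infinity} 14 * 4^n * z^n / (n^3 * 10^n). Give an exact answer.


Step 1: General term a_n = 14 * 4^n / (n^3 * 10^n)
Step 2: By the root test, |a_n|^(1/n) = 14^(1/n) * 4 / (n^(3/n) * 10) -> 4/10 as n -> infinity (since 14^(1/n) -> 1 and n^(3/n) -> 1)
Step 3: R = 1/lim|a_n|^(1/n) = 10/4 = 5/2

5/2


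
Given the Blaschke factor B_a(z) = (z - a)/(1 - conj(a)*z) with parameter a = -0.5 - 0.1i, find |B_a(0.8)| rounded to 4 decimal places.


Step 1: Numerator z0 - a = 0.8 - (-0.5 - 0.1i) = 1.3 + 0.1i
Step 2: Denominator 1 - conj(a)*z0 = 1 - (-0.5 + 0.1i)*0.8 = 1.4 - 0.08i
Step 3: |z0 - a|^2 = 1.3^2 + 0.1^2 = 1.7; |1 - conj(a)*z0|^2 = 1.4^2 + (-0.08)^2 = 1.9664
Step 4: |B_a(0.8)| = sqrt(1.7 / 1.9664) = sqrt(0.864524)
Step 5: = 0.9298

0.9298


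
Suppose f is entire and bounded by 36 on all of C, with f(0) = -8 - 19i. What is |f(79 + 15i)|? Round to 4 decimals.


Step 1: By Liouville's theorem, a bounded entire function is constant.
Step 2: f(z) = f(0) = -8 - 19i for all z.
Step 3: |f(w)| = |-8 - 19i| = sqrt(64 + 361)
Step 4: = 20.6155

20.6155


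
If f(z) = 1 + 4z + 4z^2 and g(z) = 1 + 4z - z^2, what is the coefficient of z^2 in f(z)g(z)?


Step 1: z^2 term in f*g comes from: (1)*(-z^2) + (4z)*(4z) + (4z^2)*(1)
Step 2: = -1 + 16 + 4
Step 3: = 19

19


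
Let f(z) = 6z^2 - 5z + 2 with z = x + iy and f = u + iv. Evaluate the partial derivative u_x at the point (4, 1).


Step 1: f(z) = 6(x+iy)^2 - 5(x+iy) + 2
Step 2: u = 6(x^2 - y^2) - 5x + 2
Step 3: u_x = 12x - 5
Step 4: At (4, 1): u_x = 48 - 5 = 43

43


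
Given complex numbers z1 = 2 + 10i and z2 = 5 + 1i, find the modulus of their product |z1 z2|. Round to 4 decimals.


Step 1: |z1| = sqrt(2^2 + 10^2) = sqrt(104)
Step 2: |z2| = sqrt(5^2 + 1^2) = sqrt(26)
Step 3: |z1*z2| = |z1|*|z2| = sqrt(104) * sqrt(26) = sqrt(104 * 26) = sqrt(2704)
Step 4: = 52.0

52.0


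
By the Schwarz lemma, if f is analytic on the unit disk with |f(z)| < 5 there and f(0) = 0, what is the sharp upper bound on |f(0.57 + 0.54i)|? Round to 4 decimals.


Step 1: g = f/5 maps D -> D with g(0) = 0, so by the Schwarz lemma |g(z)| <= |z|, i.e. |f(z)| <= 5|z|; this is sharp (f(z) = 5z).
Step 2: |z0|^2 = 0.57^2 + 0.54^2 = 0.6165
Step 3: |z0| = sqrt(0.6165) = 0.785175
Step 4: Best bound = 5 * |z0| = 5 * 0.785175 = 3.9259

3.9259


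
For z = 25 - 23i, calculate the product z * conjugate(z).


Step 1: conj(z) = 25 + 23i
Step 2: z * conj(z) = 25^2 + (-23)^2
Step 3: = 625 + 529 = 1154

1154


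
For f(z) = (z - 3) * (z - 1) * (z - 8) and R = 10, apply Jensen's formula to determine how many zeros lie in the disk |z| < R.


Jensen's formula: (1/2pi)*integral log|f(Re^it)|dt = log|f(0)| + sum_{|a_k|<R} log(R/|a_k|)
Step 1: f(0) = (-3) * (-1) * (-8) = -24
Step 2: log|f(0)| = log|3| + log|1| + log|8| = 3.1781
Step 3: Zeros inside |z| < 10: 3, 1, 8
Step 4: Jensen sum = log(10/3) + log(10/1) + log(10/8) = 3.7297
Step 5: n(R) = number of terms in the Jensen sum = count of zeros inside |z| < 10 = 3

3


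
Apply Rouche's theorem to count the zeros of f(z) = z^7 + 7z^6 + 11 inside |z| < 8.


Step 1: On |z| = 8 the three terms have sizes |z^7| = 8^7 = 2097152, |7z^6| = 7*8^6 = 1835008, |11| = 11
Step 2: The dominant term is g(z) = z^7; let h(z) = 7z^6 + 11 so f = g + h
Step 3: On |z| = 8: |g| = 2097152 and |h| <= 1835008 + 11 = 1835019
Step 4: Since 2097152 > 1835019, |h| < |g| on |z| = 8, so by Rouche f has the same number of zeros as g inside |z| < 8
Step 5: g(z) = z^7 has 7 zeros (all at the origin) inside |z| < 8. Answer = 7

7


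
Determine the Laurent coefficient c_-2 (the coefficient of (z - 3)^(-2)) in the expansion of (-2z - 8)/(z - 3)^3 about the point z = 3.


Step 1: Write the numerator in powers of (z - 3): -2z - 8 = -2(z - 3) + (-2*3 - 8) = -2(z - 3) - 14
Step 2: Divide by (z - 3)^3: f(z) = -14(z - 3)^(-3) - 2(z - 3)^(-2)
Step 3: This finite sum is the Laurent series of f about z = 3.
Step 4: Coefficient of (z - 3)^(-2) = coefficient of (z - 3) in the re-centred numerator = -2

-2


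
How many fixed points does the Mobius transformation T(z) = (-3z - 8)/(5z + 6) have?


Step 1: Fixed points satisfy T(z) = z
Step 2: 5z^2 + 9z + 8 = 0
Step 3: Discriminant = 9^2 - 4*5*8 = -79
Step 4: Number of fixed points = 2

2


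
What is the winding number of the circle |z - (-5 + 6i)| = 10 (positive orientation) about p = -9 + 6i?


Step 1: Center c = (-5, 6), radius = 10
Step 2: |p - c|^2 = (-4)^2 + 0^2 = 16
Step 3: r^2 = 100
Step 4: |p-c| < r so winding number = 1

1


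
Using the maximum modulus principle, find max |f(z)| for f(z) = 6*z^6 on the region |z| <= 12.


Step 1: On |z| = 12, |f(z)| = 6 * |z|^6 = 6 * 12^6
Step 2: By maximum modulus principle, maximum is on boundary.
Step 3: Maximum = 6 * 2985984 = 17915904

17915904


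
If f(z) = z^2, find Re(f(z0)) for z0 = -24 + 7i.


Step 1: z0 = -24 + 7i
Step 2: z0^2 = (-24)^2 - 7^2 - 336i
Step 3: real part = 576 - 49 = 527

527


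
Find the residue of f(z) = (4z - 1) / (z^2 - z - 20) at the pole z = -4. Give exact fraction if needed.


Step 1: Q(z) = z^2 - z - 20 = (z + 4)(z - 5)
Step 2: Q'(z) = 2z - 1
Step 3: Q'(-4) = -9, P(-4) = -17
Step 4: Res = P(-4)/Q'(-4) = -17/(-9) = 17/9

17/9


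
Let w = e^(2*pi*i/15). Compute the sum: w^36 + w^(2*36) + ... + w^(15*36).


Step 1: The sum sum_{j=1}^{n} w^(k*j) equals n if n | k, else 0.
Step 2: Here n = 15, k = 36
Step 3: Does n divide k? 15 | 36 -> False
Step 4: Sum = 0

0


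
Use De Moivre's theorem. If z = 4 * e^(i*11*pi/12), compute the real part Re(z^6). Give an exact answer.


Step 1: By De Moivre's theorem, z^6 = 4^6 * e^(i*6*11*pi/12) = 4096 * (cos(11*pi/2) + i*sin(11*pi/2))
Step 2: |z|^6 = 4^6 = 4096
Step 3: Reduce the angle mod 2*pi: 11*pi/2 - 4*pi = 3*pi/2
Step 4: cos(3*pi/2) = 0
Step 5: Re(z^6) = 4096 * 0 = 0

0


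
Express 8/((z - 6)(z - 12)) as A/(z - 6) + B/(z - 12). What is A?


Step 1: Multiply both sides by (z - 6) and set z = 6
Step 2: A = 8 / (6 - 12)
Step 3: A = 8 / (-6)
Step 4: A = -4/3

-4/3


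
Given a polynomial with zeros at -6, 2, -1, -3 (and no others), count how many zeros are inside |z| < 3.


Step 1: Check each root:
  z = -6: |-6| = 6 >= 3
  z = 2: |2| = 2 < 3
  z = -1: |-1| = 1 < 3
  z = -3: |-3| = 3 >= 3
Step 2: Count = 2

2


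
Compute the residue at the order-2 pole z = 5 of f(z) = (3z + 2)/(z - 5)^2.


Step 1: Pole of order 2 at z = 5
Step 2: Res = lim d/dz [(z - 5)^2 * f(z)] as z -> 5
Step 3: (z - 5)^2 * f(z) = 3z + 2
Step 4: d/dz[3z + 2] = 3

3


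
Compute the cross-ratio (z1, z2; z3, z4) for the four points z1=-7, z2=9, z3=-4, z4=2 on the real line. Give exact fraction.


Step 1: (z1-z3)(z2-z4) = (-3) * 7 = -21
Step 2: (z1-z4)(z2-z3) = (-9) * 13 = -117
Step 3: Cross-ratio = 21/117 = 7/39

7/39


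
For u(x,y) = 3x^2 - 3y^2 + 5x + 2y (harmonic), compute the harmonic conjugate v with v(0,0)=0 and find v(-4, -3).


Step 1: v_x = -u_y = 6y - 2
Step 2: v_y = u_x = 6x + 5
Step 3: v = 6xy - 2x + 5y + C
Step 4: v(0,0) = 0 => C = 0
Step 5: v(-4, -3) = 65

65


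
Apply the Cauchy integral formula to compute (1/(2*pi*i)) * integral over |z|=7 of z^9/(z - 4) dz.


Step 1: f(z) = z^9, a = 4 is inside |z| = 7
Step 2: By Cauchy integral formula: (1/(2pi*i)) * integral = f(a)
Step 3: f(4) = 4^9 = 262144

262144


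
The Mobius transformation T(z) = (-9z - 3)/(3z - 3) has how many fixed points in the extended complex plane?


Step 1: Fixed points satisfy T(z) = z
Step 2: 3z^2 + 6z + 3 = 0
Step 3: Discriminant = 6^2 - 4*3*3 = 0
Step 4: Number of fixed points = 1

1


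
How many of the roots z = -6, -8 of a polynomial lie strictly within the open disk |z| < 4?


Step 1: Check each root:
  z = -6: |-6| = 6 >= 4
  z = -8: |-8| = 8 >= 4
Step 2: Count = 0

0


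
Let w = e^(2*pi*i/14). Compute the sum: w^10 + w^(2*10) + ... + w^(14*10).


Step 1: The sum sum_{j=1}^{n} w^(k*j) equals n if n | k, else 0.
Step 2: Here n = 14, k = 10
Step 3: Does n divide k? 14 | 10 -> False
Step 4: Sum = 0

0


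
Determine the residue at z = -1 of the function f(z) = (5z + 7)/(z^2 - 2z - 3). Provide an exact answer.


Step 1: Q(z) = z^2 - 2z - 3 = (z + 1)(z - 3)
Step 2: Q'(z) = 2z - 2
Step 3: Q'(-1) = -4, P(-1) = 2
Step 4: Res = P(-1)/Q'(-1) = 2/(-4) = -1/2

-1/2


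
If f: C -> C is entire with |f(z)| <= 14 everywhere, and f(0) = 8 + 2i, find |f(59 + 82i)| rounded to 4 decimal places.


Step 1: By Liouville's theorem, a bounded entire function is constant.
Step 2: f(z) = f(0) = 8 + 2i for all z.
Step 3: |f(w)| = |8 + 2i| = sqrt(64 + 4)
Step 4: = 8.2462

8.2462


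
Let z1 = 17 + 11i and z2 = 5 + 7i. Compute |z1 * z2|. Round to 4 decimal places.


Step 1: |z1| = sqrt(17^2 + 11^2) = sqrt(410)
Step 2: |z2| = sqrt(5^2 + 7^2) = sqrt(74)
Step 3: |z1*z2| = |z1|*|z2| = sqrt(410) * sqrt(74) = sqrt(410 * 74) = sqrt(30340)
Step 4: = 174.1838

174.1838


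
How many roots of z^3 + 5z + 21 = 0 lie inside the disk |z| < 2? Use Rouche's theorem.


Step 1: On |z| = 2 the three terms have sizes |z^3| = 2^3 = 8, |5z| = 5*2 = 10, |21| = 21
Step 2: The dominant term is g(z) = 21; let h(z) = z^3 + 5z so f = g + h
Step 3: On |z| = 2: |g| = 21 and |h| <= 8 + 10 = 18
Step 4: Since 21 > 18, |h| < |g| on |z| = 2, so by Rouche f has the same number of zeros as g inside |z| < 2
Step 5: g(z) = 21 is a nonzero constant with no zeros inside |z| < 2. Answer = 0

0


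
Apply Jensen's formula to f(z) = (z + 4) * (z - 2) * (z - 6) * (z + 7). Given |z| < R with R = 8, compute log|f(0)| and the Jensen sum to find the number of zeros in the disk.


Jensen's formula: (1/2pi)*integral log|f(Re^it)|dt = log|f(0)| + sum_{|a_k|<R} log(R/|a_k|)
Step 1: f(0) = 4 * (-2) * (-6) * 7 = 336
Step 2: log|f(0)| = log|-4| + log|2| + log|6| + log|-7| = 5.8171
Step 3: Zeros inside |z| < 8: -4, 2, 6, -7
Step 4: Jensen sum = log(8/4) + log(8/2) + log(8/6) + log(8/7) = 2.5007
Step 5: n(R) = number of terms in the Jensen sum = count of zeros inside |z| < 8 = 4

4


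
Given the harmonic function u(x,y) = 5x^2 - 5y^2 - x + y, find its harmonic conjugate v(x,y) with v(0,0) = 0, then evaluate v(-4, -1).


Step 1: v_x = -u_y = 10y - 1
Step 2: v_y = u_x = 10x - 1
Step 3: v = 10xy - x - y + C
Step 4: v(0,0) = 0 => C = 0
Step 5: v(-4, -1) = 45

45


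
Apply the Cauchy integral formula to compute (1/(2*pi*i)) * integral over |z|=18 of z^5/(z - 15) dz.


Step 1: f(z) = z^5, a = 15 is inside |z| = 18
Step 2: By Cauchy integral formula: (1/(2pi*i)) * integral = f(a)
Step 3: f(15) = 15^5 = 759375

759375


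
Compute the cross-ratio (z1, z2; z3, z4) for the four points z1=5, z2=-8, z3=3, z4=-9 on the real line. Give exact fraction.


Step 1: (z1-z3)(z2-z4) = 2 * 1 = 2
Step 2: (z1-z4)(z2-z3) = 14 * (-11) = -154
Step 3: Cross-ratio = -2/154 = -1/77

-1/77


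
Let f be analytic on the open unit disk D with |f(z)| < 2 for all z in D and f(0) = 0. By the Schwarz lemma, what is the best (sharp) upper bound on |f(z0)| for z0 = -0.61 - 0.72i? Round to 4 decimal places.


Step 1: g = f/2 maps D -> D with g(0) = 0, so by the Schwarz lemma |g(z)| <= |z|, i.e. |f(z)| <= 2|z|; this is sharp (f(z) = 2z).
Step 2: |z0|^2 = (-0.61)^2 + (-0.72)^2 = 0.8905
Step 3: |z0| = sqrt(0.8905) = 0.943663
Step 4: Best bound = 2 * |z0| = 2 * 0.943663 = 1.8873

1.8873


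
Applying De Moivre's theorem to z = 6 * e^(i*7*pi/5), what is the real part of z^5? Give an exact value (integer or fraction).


Step 1: By De Moivre's theorem, z^5 = 6^5 * e^(i*5*7*pi/5) = 7776 * (cos(7*pi) + i*sin(7*pi))
Step 2: |z|^5 = 6^5 = 7776
Step 3: Reduce the angle mod 2*pi: 7*pi - 6*pi = pi
Step 4: cos(pi) = -1
Step 5: Re(z^5) = 7776 * (-1) = -7776

-7776


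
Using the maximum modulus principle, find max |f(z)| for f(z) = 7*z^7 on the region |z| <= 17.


Step 1: On |z| = 17, |f(z)| = 7 * |z|^7 = 7 * 17^7
Step 2: By maximum modulus principle, maximum is on boundary.
Step 3: Maximum = 7 * 410338673 = 2872370711

2872370711


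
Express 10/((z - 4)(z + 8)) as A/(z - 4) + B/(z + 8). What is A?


Step 1: Multiply both sides by (z - 4) and set z = 4
Step 2: A = 10 / (4 + 8)
Step 3: A = 10 / 12
Step 4: A = 5/6

5/6


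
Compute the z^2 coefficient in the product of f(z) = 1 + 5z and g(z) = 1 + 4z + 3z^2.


Step 1: z^2 term in f*g comes from: (1)*(3z^2) + (5z)*(4z) + (0)*(1)
Step 2: = 3 + 20 + 0
Step 3: = 23

23


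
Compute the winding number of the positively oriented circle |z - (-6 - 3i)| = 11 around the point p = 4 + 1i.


Step 1: Center c = (-6, -3), radius = 11
Step 2: |p - c|^2 = 10^2 + 4^2 = 116
Step 3: r^2 = 121
Step 4: |p-c| < r so winding number = 1

1


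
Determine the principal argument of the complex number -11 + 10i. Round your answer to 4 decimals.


Step 1: z = -11 + 10i
Step 2: arg(z) = atan2(10, -11)
Step 3: arg(z) = 2.4038

2.4038


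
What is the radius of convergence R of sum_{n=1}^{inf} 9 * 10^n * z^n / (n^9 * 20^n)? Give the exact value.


Step 1: General term a_n = 9 * 10^n / (n^9 * 20^n)
Step 2: By the root test, |a_n|^(1/n) = 9^(1/n) * 10 / (n^(9/n) * 20) -> 10/20 as n -> infinity (since 9^(1/n) -> 1 and n^(9/n) -> 1)
Step 3: R = 1/lim|a_n|^(1/n) = 20/10 = 2

2


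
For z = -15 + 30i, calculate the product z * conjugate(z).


Step 1: conj(z) = -15 - 30i
Step 2: z * conj(z) = (-15)^2 + 30^2
Step 3: = 225 + 900 = 1125

1125


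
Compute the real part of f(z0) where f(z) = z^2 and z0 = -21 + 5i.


Step 1: z0 = -21 + 5i
Step 2: z0^2 = (-21)^2 - 5^2 - 210i
Step 3: real part = 441 - 25 = 416

416


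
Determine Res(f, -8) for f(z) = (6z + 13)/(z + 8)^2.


Step 1: Pole of order 2 at z = -8
Step 2: Res = lim d/dz [(z + 8)^2 * f(z)] as z -> -8
Step 3: (z + 8)^2 * f(z) = 6z + 13
Step 4: d/dz[6z + 13] = 6

6


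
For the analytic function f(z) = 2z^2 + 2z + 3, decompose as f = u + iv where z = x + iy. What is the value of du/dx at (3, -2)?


Step 1: f(z) = 2(x+iy)^2 + 2(x+iy) + 3
Step 2: u = 2(x^2 - y^2) + 2x + 3
Step 3: u_x = 4x + 2
Step 4: At (3, -2): u_x = 12 + 2 = 14

14


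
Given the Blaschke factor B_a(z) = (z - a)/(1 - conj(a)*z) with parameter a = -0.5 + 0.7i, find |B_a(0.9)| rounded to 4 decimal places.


Step 1: Numerator z0 - a = 0.9 - (-0.5 + 0.7i) = 1.4 - 0.7i
Step 2: Denominator 1 - conj(a)*z0 = 1 - (-0.5 - 0.7i)*0.9 = 1.45 + 0.63i
Step 3: |z0 - a|^2 = 1.4^2 + (-0.7)^2 = 2.45; |1 - conj(a)*z0|^2 = 1.45^2 + 0.63^2 = 2.4994
Step 4: |B_a(0.9)| = sqrt(2.45 / 2.4994) = sqrt(0.980235)
Step 5: = 0.9901

0.9901


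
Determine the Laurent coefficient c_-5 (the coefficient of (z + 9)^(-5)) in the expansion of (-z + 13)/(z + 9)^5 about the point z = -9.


Step 1: Write the numerator in powers of (z + 9): -z + 13 = -(z + 9) + (-1*(-9) + 13) = -(z + 9) + 22
Step 2: Divide by (z + 9)^5: f(z) = 22(z + 9)^(-5) - (z + 9)^(-4)
Step 3: This finite sum is the Laurent series of f about z = -9.
Step 4: Coefficient of (z + 9)^(-5) = -1*(-9) + 13 = 22

22


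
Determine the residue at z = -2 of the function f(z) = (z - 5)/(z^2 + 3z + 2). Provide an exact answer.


Step 1: Q(z) = z^2 + 3z + 2 = (z + 2)(z + 1)
Step 2: Q'(z) = 2z + 3
Step 3: Q'(-2) = -1, P(-2) = -7
Step 4: Res = P(-2)/Q'(-2) = -7/(-1) = 7

7


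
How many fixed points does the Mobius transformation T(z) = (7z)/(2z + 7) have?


Step 1: Fixed points satisfy T(z) = z
Step 2: 2z^2 = 0
Step 3: Discriminant = 0^2 - 4*2*0 = 0
Step 4: Number of fixed points = 1

1


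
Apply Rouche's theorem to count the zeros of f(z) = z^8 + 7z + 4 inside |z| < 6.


Step 1: On |z| = 6 the three terms have sizes |z^8| = 6^8 = 1679616, |7z| = 7*6 = 42, |4| = 4
Step 2: The dominant term is g(z) = z^8; let h(z) = 7z + 4 so f = g + h
Step 3: On |z| = 6: |g| = 1679616 and |h| <= 42 + 4 = 46
Step 4: Since 1679616 > 46, |h| < |g| on |z| = 6, so by Rouche f has the same number of zeros as g inside |z| < 6
Step 5: g(z) = z^8 has 8 zeros (all at the origin) inside |z| < 6. Answer = 8

8


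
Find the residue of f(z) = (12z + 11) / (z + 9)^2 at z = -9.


Step 1: Pole of order 2 at z = -9
Step 2: Res = lim d/dz [(z + 9)^2 * f(z)] as z -> -9
Step 3: (z + 9)^2 * f(z) = 12z + 11
Step 4: d/dz[12z + 11] = 12

12


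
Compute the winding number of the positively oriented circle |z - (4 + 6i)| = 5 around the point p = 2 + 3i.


Step 1: Center c = (4, 6), radius = 5
Step 2: |p - c|^2 = (-2)^2 + (-3)^2 = 13
Step 3: r^2 = 25
Step 4: |p-c| < r so winding number = 1

1


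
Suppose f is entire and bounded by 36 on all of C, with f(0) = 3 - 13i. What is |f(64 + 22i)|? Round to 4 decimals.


Step 1: By Liouville's theorem, a bounded entire function is constant.
Step 2: f(z) = f(0) = 3 - 13i for all z.
Step 3: |f(w)| = |3 - 13i| = sqrt(9 + 169)
Step 4: = 13.3417

13.3417


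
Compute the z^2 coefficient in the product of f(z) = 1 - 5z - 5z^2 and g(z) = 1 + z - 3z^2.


Step 1: z^2 term in f*g comes from: (1)*(-3z^2) + (-5z)*(z) + (-5z^2)*(1)
Step 2: = -3 - 5 - 5
Step 3: = -13

-13


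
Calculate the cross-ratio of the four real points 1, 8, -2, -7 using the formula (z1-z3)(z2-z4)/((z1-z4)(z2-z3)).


Step 1: (z1-z3)(z2-z4) = 3 * 15 = 45
Step 2: (z1-z4)(z2-z3) = 8 * 10 = 80
Step 3: Cross-ratio = 45/80 = 9/16

9/16


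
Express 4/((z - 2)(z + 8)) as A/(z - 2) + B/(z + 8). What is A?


Step 1: Multiply both sides by (z - 2) and set z = 2
Step 2: A = 4 / (2 + 8)
Step 3: A = 4 / 10
Step 4: A = 2/5

2/5


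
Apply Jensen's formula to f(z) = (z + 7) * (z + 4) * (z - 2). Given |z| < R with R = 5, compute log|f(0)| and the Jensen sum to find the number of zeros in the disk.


Jensen's formula: (1/2pi)*integral log|f(Re^it)|dt = log|f(0)| + sum_{|a_k|<R} log(R/|a_k|)
Step 1: f(0) = 7 * 4 * (-2) = -56
Step 2: log|f(0)| = log|-7| + log|-4| + log|2| = 4.0254
Step 3: Zeros inside |z| < 5: -4, 2
Step 4: Jensen sum = log(5/4) + log(5/2) = 1.1394
Step 5: n(R) = number of terms in the Jensen sum = count of zeros inside |z| < 5 = 2

2


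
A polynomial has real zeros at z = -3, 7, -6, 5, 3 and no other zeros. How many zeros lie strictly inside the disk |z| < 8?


Step 1: Check each root:
  z = -3: |-3| = 3 < 8
  z = 7: |7| = 7 < 8
  z = -6: |-6| = 6 < 8
  z = 5: |5| = 5 < 8
  z = 3: |3| = 3 < 8
Step 2: Count = 5

5


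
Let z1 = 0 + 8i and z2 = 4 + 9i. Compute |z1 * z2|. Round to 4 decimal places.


Step 1: |z1| = sqrt(0^2 + 8^2) = sqrt(64)
Step 2: |z2| = sqrt(4^2 + 9^2) = sqrt(97)
Step 3: |z1*z2| = |z1|*|z2| = sqrt(64) * sqrt(97) = sqrt(64 * 97) = sqrt(6208)
Step 4: = 78.7909

78.7909


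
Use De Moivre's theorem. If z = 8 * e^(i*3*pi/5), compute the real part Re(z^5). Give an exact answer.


Step 1: By De Moivre's theorem, z^5 = 8^5 * e^(i*5*3*pi/5) = 32768 * (cos(3*pi) + i*sin(3*pi))
Step 2: |z|^5 = 8^5 = 32768
Step 3: Reduce the angle mod 2*pi: 3*pi - 2*pi = pi
Step 4: cos(pi) = -1
Step 5: Re(z^5) = 32768 * (-1) = -32768

-32768


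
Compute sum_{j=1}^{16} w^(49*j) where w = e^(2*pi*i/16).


Step 1: The sum sum_{j=1}^{n} w^(k*j) equals n if n | k, else 0.
Step 2: Here n = 16, k = 49
Step 3: Does n divide k? 16 | 49 -> False
Step 4: Sum = 0

0


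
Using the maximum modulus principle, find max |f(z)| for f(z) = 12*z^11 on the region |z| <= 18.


Step 1: On |z| = 18, |f(z)| = 12 * |z|^11 = 12 * 18^11
Step 2: By maximum modulus principle, maximum is on boundary.
Step 3: Maximum = 12 * 64268410079232 = 771220920950784

771220920950784


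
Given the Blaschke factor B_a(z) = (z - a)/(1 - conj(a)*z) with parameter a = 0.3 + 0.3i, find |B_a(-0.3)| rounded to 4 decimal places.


Step 1: Numerator z0 - a = -0.3 - (0.3 + 0.3i) = -0.6 - 0.3i
Step 2: Denominator 1 - conj(a)*z0 = 1 - (0.3 - 0.3i)*(-0.3) = 1.09 - 0.09i
Step 3: |z0 - a|^2 = (-0.6)^2 + (-0.3)^2 = 0.45; |1 - conj(a)*z0|^2 = 1.09^2 + (-0.09)^2 = 1.1962
Step 4: |B_a(-0.3)| = sqrt(0.45 / 1.1962) = sqrt(0.376191)
Step 5: = 0.6133

0.6133


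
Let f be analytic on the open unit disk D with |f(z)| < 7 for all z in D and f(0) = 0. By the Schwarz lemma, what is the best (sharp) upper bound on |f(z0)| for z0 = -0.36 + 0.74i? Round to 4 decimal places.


Step 1: g = f/7 maps D -> D with g(0) = 0, so by the Schwarz lemma |g(z)| <= |z|, i.e. |f(z)| <= 7|z|; this is sharp (f(z) = 7z).
Step 2: |z0|^2 = (-0.36)^2 + 0.74^2 = 0.6772
Step 3: |z0| = sqrt(0.6772) = 0.822922
Step 4: Best bound = 7 * |z0| = 7 * 0.822922 = 5.7605

5.7605


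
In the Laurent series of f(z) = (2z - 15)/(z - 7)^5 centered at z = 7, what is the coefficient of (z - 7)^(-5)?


Step 1: Write the numerator in powers of (z - 7): 2z - 15 = 2(z - 7) + (2*7 - 15) = 2(z - 7) - 1
Step 2: Divide by (z - 7)^5: f(z) = -(z - 7)^(-5) + 2(z - 7)^(-4)
Step 3: This finite sum is the Laurent series of f about z = 7.
Step 4: Coefficient of (z - 7)^(-5) = 2*7 - 15 = -1

-1


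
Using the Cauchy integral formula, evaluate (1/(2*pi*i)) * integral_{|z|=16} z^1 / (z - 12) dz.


Step 1: f(z) = z^1, a = 12 is inside |z| = 16
Step 2: By Cauchy integral formula: (1/(2pi*i)) * integral = f(a)
Step 3: f(12) = 12^1 = 12

12


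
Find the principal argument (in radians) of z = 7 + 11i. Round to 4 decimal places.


Step 1: z = 7 + 11i
Step 2: arg(z) = atan2(11, 7)
Step 3: arg(z) = 1.0041

1.0041


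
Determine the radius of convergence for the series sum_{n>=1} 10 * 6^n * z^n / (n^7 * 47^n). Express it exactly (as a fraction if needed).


Step 1: General term a_n = 10 * 6^n / (n^7 * 47^n)
Step 2: By the root test, |a_n|^(1/n) = 10^(1/n) * 6 / (n^(7/n) * 47) -> 6/47 as n -> infinity (since 10^(1/n) -> 1 and n^(7/n) -> 1)
Step 3: R = 1/lim|a_n|^(1/n) = 47/6

47/6


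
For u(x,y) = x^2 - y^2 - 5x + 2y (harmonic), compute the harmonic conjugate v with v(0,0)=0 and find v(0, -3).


Step 1: v_x = -u_y = 2y - 2
Step 2: v_y = u_x = 2x - 5
Step 3: v = 2xy - 2x - 5y + C
Step 4: v(0,0) = 0 => C = 0
Step 5: v(0, -3) = 15

15


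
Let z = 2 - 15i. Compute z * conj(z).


Step 1: conj(z) = 2 + 15i
Step 2: z * conj(z) = 2^2 + (-15)^2
Step 3: = 4 + 225 = 229

229


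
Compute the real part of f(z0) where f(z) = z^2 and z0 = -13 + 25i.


Step 1: z0 = -13 + 25i
Step 2: z0^2 = (-13)^2 - 25^2 - 650i
Step 3: real part = 169 - 625 = -456

-456


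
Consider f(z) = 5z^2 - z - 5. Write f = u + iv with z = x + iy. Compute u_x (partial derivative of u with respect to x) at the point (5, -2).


Step 1: f(z) = 5(x+iy)^2 - (x+iy) - 5
Step 2: u = 5(x^2 - y^2) - x - 5
Step 3: u_x = 10x - 1
Step 4: At (5, -2): u_x = 50 - 1 = 49

49


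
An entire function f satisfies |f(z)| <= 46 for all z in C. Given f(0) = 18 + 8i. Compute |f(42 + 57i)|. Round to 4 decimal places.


Step 1: By Liouville's theorem, a bounded entire function is constant.
Step 2: f(z) = f(0) = 18 + 8i for all z.
Step 3: |f(w)| = |18 + 8i| = sqrt(324 + 64)
Step 4: = 19.6977

19.6977


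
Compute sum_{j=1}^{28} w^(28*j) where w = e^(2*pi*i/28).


Step 1: The sum sum_{j=1}^{n} w^(k*j) equals n if n | k, else 0.
Step 2: Here n = 28, k = 28
Step 3: Does n divide k? 28 | 28 -> True
Step 4: Sum = 28

28


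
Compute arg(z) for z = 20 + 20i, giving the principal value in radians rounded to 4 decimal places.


Step 1: z = 20 + 20i
Step 2: arg(z) = atan2(20, 20)
Step 3: arg(z) = 0.7854

0.7854


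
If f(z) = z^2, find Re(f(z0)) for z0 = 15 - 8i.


Step 1: z0 = 15 - 8i
Step 2: z0^2 = 15^2 - (-8)^2 - 240i
Step 3: real part = 225 - 64 = 161

161


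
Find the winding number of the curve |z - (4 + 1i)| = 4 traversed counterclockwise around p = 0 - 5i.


Step 1: Center c = (4, 1), radius = 4
Step 2: |p - c|^2 = (-4)^2 + (-6)^2 = 52
Step 3: r^2 = 16
Step 4: |p-c| > r so winding number = 0

0


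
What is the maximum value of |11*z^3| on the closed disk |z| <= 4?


Step 1: On |z| = 4, |f(z)| = 11 * |z|^3 = 11 * 4^3
Step 2: By maximum modulus principle, maximum is on boundary.
Step 3: Maximum = 11 * 64 = 704

704


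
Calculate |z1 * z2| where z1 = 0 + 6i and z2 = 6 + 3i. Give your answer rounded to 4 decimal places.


Step 1: |z1| = sqrt(0^2 + 6^2) = sqrt(36)
Step 2: |z2| = sqrt(6^2 + 3^2) = sqrt(45)
Step 3: |z1*z2| = |z1|*|z2| = sqrt(36) * sqrt(45) = sqrt(36 * 45) = sqrt(1620)
Step 4: = 40.2492

40.2492


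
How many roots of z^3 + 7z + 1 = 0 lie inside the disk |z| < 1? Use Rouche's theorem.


Step 1: On |z| = 1 the three terms have sizes |z^3| = 1^3 = 1, |7z| = 7*1 = 7, |1| = 1
Step 2: The dominant term is g(z) = 7z; let h(z) = z^3 + 1 so f = g + h
Step 3: On |z| = 1: |g| = 7 and |h| <= 1 + 1 = 2
Step 4: Since 7 > 2, |h| < |g| on |z| = 1, so by Rouche f has the same number of zeros as g inside |z| < 1
Step 5: g(z) = 7z has 1 zero (at the origin, multiplicity 1) inside |z| < 1. Answer = 1

1


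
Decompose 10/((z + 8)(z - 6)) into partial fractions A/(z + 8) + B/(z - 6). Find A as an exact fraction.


Step 1: Multiply both sides by (z + 8) and set z = -8
Step 2: A = 10 / (-8 - 6)
Step 3: A = 10 / (-14)
Step 4: A = -5/7

-5/7


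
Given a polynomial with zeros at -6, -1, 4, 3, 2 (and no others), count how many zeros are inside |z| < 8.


Step 1: Check each root:
  z = -6: |-6| = 6 < 8
  z = -1: |-1| = 1 < 8
  z = 4: |4| = 4 < 8
  z = 3: |3| = 3 < 8
  z = 2: |2| = 2 < 8
Step 2: Count = 5

5


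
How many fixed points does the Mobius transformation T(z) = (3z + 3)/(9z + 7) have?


Step 1: Fixed points satisfy T(z) = z
Step 2: 9z^2 + 4z - 3 = 0
Step 3: Discriminant = 4^2 - 4*9*(-3) = 124
Step 4: Number of fixed points = 2

2


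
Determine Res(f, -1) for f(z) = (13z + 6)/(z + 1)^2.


Step 1: Pole of order 2 at z = -1
Step 2: Res = lim d/dz [(z + 1)^2 * f(z)] as z -> -1
Step 3: (z + 1)^2 * f(z) = 13z + 6
Step 4: d/dz[13z + 6] = 13

13


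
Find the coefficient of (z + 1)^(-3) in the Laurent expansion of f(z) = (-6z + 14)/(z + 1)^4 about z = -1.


Step 1: Write the numerator in powers of (z + 1): -6z + 14 = -6(z + 1) + (-6*(-1) + 14) = -6(z + 1) + 20
Step 2: Divide by (z + 1)^4: f(z) = 20(z + 1)^(-4) - 6(z + 1)^(-3)
Step 3: This finite sum is the Laurent series of f about z = -1.
Step 4: Coefficient of (z + 1)^(-3) = coefficient of (z + 1) in the re-centred numerator = -6

-6


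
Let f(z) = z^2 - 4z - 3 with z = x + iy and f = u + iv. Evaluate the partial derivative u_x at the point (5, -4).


Step 1: f(z) = (x+iy)^2 - 4(x+iy) - 3
Step 2: u = (x^2 - y^2) - 4x - 3
Step 3: u_x = 2x - 4
Step 4: At (5, -4): u_x = 10 - 4 = 6

6


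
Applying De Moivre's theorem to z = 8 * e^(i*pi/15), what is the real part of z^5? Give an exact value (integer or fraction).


Step 1: By De Moivre's theorem, z^5 = 8^5 * e^(i*5*pi/15) = 32768 * (cos(pi/3) + i*sin(pi/3))
Step 2: |z|^5 = 8^5 = 32768
Step 3: The angle pi/3 already lies in [0, 2*pi)
Step 4: cos(pi/3) = 1/2
Step 5: Re(z^5) = 32768 * 1/2 = 16384

16384


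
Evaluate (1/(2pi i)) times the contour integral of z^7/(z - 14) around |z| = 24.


Step 1: f(z) = z^7, a = 14 is inside |z| = 24
Step 2: By Cauchy integral formula: (1/(2pi*i)) * integral = f(a)
Step 3: f(14) = 14^7 = 105413504

105413504


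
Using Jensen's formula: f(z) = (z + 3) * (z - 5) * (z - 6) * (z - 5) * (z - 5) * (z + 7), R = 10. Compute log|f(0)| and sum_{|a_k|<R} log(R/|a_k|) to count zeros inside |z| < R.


Jensen's formula: (1/2pi)*integral log|f(Re^it)|dt = log|f(0)| + sum_{|a_k|<R} log(R/|a_k|)
Step 1: f(0) = 3 * (-5) * (-6) * (-5) * (-5) * 7 = 15750
Step 2: log|f(0)| = log|-3| + log|5| + log|6| + log|5| + log|5| + log|-7| = 9.6646
Step 3: Zeros inside |z| < 10: -3, 5, 6, 5, 5, -7
Step 4: Jensen sum = log(10/3) + log(10/5) + log(10/6) + log(10/5) + log(10/5) + log(10/7) = 4.1509
Step 5: n(R) = number of terms in the Jensen sum = count of zeros inside |z| < 10 = 6

6


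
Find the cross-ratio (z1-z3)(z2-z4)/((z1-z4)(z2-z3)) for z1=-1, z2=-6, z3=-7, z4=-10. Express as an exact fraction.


Step 1: (z1-z3)(z2-z4) = 6 * 4 = 24
Step 2: (z1-z4)(z2-z3) = 9 * 1 = 9
Step 3: Cross-ratio = 24/9 = 8/3

8/3


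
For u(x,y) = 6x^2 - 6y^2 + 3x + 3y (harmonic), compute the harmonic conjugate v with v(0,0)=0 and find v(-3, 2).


Step 1: v_x = -u_y = 12y - 3
Step 2: v_y = u_x = 12x + 3
Step 3: v = 12xy - 3x + 3y + C
Step 4: v(0,0) = 0 => C = 0
Step 5: v(-3, 2) = -57

-57


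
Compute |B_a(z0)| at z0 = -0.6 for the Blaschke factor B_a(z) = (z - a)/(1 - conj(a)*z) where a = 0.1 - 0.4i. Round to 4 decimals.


Step 1: Numerator z0 - a = -0.6 - (0.1 - 0.4i) = -0.7 + 0.4i
Step 2: Denominator 1 - conj(a)*z0 = 1 - (0.1 + 0.4i)*(-0.6) = 1.06 + 0.24i
Step 3: |z0 - a|^2 = (-0.7)^2 + 0.4^2 = 0.65; |1 - conj(a)*z0|^2 = 1.06^2 + 0.24^2 = 1.1812
Step 4: |B_a(-0.6)| = sqrt(0.65 / 1.1812) = sqrt(0.550288)
Step 5: = 0.7418

0.7418


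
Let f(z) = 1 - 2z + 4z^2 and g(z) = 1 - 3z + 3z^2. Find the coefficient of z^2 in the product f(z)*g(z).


Step 1: z^2 term in f*g comes from: (1)*(3z^2) + (-2z)*(-3z) + (4z^2)*(1)
Step 2: = 3 + 6 + 4
Step 3: = 13

13


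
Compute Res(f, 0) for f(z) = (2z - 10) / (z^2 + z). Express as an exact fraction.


Step 1: Q(z) = z^2 + z = (z)(z + 1)
Step 2: Q'(z) = 2z + 1
Step 3: Q'(0) = 1, P(0) = -10
Step 4: Res = P(0)/Q'(0) = -10/1 = -10

-10


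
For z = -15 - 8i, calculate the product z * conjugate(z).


Step 1: conj(z) = -15 + 8i
Step 2: z * conj(z) = (-15)^2 + (-8)^2
Step 3: = 225 + 64 = 289

289


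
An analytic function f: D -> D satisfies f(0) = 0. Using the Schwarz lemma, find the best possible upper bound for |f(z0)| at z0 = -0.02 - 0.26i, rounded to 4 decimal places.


Step 1: Schwarz lemma: if f: D -> D is analytic with f(0) = 0, then |f(z)| <= |z| for all z in D, and this is sharp (f(z) = z).
Step 2: |z0|^2 = (-0.02)^2 + (-0.26)^2 = 0.068
Step 3: |z0| = sqrt(0.068) = 0.260768
Step 4: Best bound = |z0| = 0.2608

0.2608


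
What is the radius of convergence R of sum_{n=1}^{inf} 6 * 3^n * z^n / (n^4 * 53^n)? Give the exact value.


Step 1: General term a_n = 6 * 3^n / (n^4 * 53^n)
Step 2: By the root test, |a_n|^(1/n) = 6^(1/n) * 3 / (n^(4/n) * 53) -> 3/53 as n -> infinity (since 6^(1/n) -> 1 and n^(4/n) -> 1)
Step 3: R = 1/lim|a_n|^(1/n) = 53/3

53/3


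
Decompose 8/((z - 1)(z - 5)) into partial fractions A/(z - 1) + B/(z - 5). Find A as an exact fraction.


Step 1: Multiply both sides by (z - 1) and set z = 1
Step 2: A = 8 / (1 - 5)
Step 3: A = 8 / (-4)
Step 4: A = -2

-2


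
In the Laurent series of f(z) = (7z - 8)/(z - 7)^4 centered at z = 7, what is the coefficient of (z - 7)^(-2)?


Step 1: Write the numerator in powers of (z - 7): 7z - 8 = 7(z - 7) + (7*7 - 8) = 7(z - 7) + 41
Step 2: Divide by (z - 7)^4: f(z) = 41(z - 7)^(-4) + 7(z - 7)^(-3)
Step 3: This finite sum is the Laurent series of f about z = 7.
Step 4: Only the powers -4 and -3 appear, so the coefficient of (z - 7)^(-2) = 0

0
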